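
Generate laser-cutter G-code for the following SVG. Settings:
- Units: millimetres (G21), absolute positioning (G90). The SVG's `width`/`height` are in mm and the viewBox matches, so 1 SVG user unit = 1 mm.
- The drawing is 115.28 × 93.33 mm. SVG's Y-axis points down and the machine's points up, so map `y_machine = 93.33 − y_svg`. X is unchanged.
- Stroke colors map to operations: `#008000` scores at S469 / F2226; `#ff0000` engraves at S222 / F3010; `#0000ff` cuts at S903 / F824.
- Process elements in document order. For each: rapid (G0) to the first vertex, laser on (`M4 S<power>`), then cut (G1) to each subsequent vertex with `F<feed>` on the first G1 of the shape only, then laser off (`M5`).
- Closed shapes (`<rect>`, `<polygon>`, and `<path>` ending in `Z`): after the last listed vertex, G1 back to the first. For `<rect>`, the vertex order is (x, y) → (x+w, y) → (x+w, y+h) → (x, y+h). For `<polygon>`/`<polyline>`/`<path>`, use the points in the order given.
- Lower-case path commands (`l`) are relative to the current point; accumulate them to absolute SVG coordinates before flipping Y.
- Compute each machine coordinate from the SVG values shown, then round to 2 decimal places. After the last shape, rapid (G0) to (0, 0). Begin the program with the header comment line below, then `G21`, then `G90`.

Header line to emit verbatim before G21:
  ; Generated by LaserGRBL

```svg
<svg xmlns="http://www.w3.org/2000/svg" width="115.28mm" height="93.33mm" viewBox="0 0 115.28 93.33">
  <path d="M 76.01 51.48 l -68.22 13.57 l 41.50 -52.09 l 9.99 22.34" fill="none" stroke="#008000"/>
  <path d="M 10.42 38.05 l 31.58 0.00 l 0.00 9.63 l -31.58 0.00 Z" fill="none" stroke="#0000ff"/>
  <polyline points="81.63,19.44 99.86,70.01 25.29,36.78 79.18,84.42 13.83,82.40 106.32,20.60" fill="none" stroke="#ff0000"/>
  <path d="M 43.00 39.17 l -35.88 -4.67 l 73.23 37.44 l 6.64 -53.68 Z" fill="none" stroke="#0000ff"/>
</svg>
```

; Generated by LaserGRBL
G21
G90
G0 X76.01 Y41.85
M4 S469
G1 X7.79 Y28.28 F2226
G1 X49.29 Y80.37
G1 X59.28 Y58.03
M5
G0 X10.42 Y55.28
M4 S903
G1 X42.00 Y55.28 F824
G1 X42.00 Y45.65
G1 X10.42 Y45.65
G1 X10.42 Y55.28
M5
G0 X81.63 Y73.89
M4 S222
G1 X99.86 Y23.32 F3010
G1 X25.29 Y56.55
G1 X79.18 Y8.91
G1 X13.83 Y10.93
G1 X106.32 Y72.73
M5
G0 X43.00 Y54.16
M4 S903
G1 X7.12 Y58.83 F824
G1 X80.35 Y21.39
G1 X86.99 Y75.07
G1 X43.00 Y54.16
M5
G0 X0.00 Y0.00

1 u = 1 mm; y_m = 93.33 − y.

[1] `<path>` open polyline, #008000→score S469 F2226: (76.01,41.85) → (7.79,28.28) → (49.29,80.37) → (59.28,58.03)

[2] `<path>` rectangle, #0000ff→cut S903 F824: (10.42,55.28) → (42.00,55.28) → (42.00,45.65) → (10.42,45.65) → (10.42,55.28) (closed)

[3] `<polyline>` open polyline, #ff0000→engrave S222 F3010: (81.63,73.89) → (99.86,23.32) → (25.29,56.55) → (79.18,8.91) → (13.83,10.93) → (106.32,72.73)

[4] `<path>` closed polygon, #0000ff→cut S903 F824: (43.00,54.16) → (7.12,58.83) → (80.35,21.39) → (86.99,75.07) → (43.00,54.16) (closed)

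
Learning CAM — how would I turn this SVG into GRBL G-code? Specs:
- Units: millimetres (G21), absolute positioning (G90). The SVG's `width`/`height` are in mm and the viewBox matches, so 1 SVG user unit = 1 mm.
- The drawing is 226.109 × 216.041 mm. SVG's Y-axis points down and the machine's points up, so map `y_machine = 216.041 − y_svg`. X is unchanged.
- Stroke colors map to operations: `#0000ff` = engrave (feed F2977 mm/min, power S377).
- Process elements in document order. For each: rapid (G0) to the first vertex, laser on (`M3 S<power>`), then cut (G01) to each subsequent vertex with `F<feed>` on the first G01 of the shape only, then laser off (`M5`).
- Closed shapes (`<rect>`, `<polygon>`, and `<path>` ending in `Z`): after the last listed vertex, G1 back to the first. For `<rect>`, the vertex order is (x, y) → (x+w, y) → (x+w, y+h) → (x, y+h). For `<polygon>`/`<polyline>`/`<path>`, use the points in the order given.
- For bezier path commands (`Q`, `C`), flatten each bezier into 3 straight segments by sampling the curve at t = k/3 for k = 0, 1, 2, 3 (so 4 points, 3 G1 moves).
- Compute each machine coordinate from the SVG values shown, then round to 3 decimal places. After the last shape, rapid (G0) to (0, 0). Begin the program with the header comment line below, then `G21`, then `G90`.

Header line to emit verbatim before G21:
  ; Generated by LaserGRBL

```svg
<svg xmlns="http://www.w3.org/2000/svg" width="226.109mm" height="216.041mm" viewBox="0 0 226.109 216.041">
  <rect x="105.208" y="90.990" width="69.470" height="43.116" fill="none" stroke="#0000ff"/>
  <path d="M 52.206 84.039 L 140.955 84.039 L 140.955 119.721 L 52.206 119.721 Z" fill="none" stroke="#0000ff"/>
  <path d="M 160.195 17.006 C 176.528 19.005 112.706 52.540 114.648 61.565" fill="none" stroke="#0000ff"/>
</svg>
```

; Generated by LaserGRBL
G21
G90
G0 X105.208 Y125.051
M3 S377
G01 X174.678 Y125.051 F2977
G01 X174.678 Y81.935
G01 X105.208 Y81.935
G01 X105.208 Y125.051
M5
G0 X52.206 Y132.002
M3 S377
G01 X140.955 Y132.002 F2977
G01 X140.955 Y96.320
G01 X52.206 Y96.320
G01 X52.206 Y132.002
M5
G0 X160.195 Y199.035
M3 S377
G01 X155.214 Y188.600 F2977
G01 X129.223 Y169.595
G01 X114.648 Y154.476
M5
G0 X0.000 Y0.000

Since the viewBox matches the mm dimensions, user units are millimetres directly. The only transform is the Y-flip y_m = 216.041 − y_svg.

Shape 1 is a rectangle drawn with `<rect>`. Its stroke #0000ff means engrave at S377, F2977. After flipping Y the toolpath is (105.208,125.051) → (174.678,125.051) → (174.678,81.935) → (105.208,81.935) → (105.208,125.051), returning to the start.

Shape 2 is a rectangle drawn with `<path>`. Its stroke #0000ff means engrave at S377, F2977. After flipping Y the toolpath is (52.206,132.002) → (140.955,132.002) → (140.955,96.320) → (52.206,96.320) → (52.206,132.002), returning to the start.

Shape 3 is a cubic bezier drawn with `<path>`. Its stroke #0000ff means engrave at S377, F2977. After flipping Y the toolpath is (160.195,199.035) → (155.214,188.600) → (129.223,169.595) → (114.648,154.476).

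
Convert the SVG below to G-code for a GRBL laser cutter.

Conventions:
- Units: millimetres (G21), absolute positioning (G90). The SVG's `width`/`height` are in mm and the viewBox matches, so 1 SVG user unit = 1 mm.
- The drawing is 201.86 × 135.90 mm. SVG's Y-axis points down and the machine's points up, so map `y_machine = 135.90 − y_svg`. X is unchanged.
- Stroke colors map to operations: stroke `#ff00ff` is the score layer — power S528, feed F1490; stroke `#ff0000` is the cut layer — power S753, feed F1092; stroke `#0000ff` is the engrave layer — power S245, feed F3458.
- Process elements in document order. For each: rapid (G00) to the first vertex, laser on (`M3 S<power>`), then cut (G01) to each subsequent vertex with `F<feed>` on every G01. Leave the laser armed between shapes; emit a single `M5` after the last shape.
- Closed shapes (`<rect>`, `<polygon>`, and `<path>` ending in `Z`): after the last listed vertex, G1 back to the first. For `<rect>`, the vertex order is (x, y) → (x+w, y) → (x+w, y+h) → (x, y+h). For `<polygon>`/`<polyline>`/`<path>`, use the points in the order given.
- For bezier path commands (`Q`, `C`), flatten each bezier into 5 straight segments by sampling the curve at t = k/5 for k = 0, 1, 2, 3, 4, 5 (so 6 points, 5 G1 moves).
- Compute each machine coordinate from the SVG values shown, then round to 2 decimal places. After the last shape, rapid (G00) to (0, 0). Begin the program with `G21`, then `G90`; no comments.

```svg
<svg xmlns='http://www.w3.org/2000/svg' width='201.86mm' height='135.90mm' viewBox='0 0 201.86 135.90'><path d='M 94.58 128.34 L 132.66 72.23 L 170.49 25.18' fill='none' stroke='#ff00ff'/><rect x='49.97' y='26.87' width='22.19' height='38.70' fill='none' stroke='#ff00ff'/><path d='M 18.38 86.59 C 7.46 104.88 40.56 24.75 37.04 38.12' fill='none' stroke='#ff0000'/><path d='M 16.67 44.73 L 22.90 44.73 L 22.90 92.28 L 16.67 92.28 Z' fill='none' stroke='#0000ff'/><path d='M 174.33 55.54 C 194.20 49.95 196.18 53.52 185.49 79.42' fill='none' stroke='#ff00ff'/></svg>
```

Since the viewBox matches the mm dimensions, user units are millimetres directly. The only transform is the Y-flip y_m = 135.90 − y_svg.

Shape 1 is a open polyline drawn with `<path>`. Its stroke #ff00ff means score at S528, F1490. After flipping Y the toolpath is (94.58,7.56) → (132.66,63.67) → (170.49,110.72).

Shape 2 is a rectangle drawn with `<rect>`. Its stroke #ff00ff means score at S528, F1490. After flipping Y the toolpath is (49.97,109.03) → (72.16,109.03) → (72.16,70.33) → (49.97,70.33) → (49.97,109.03), returning to the start.

Shape 3 is a cubic bezier drawn with `<path>`. Its stroke #ff0000 means cut at S753, F1092. After flipping Y the toolpath is (18.38,49.31) → (16.47,48.61) → (21.24,62.32) → (28.85,81.23) → (35.40,96.12) → (37.04,97.78).

Shape 4 is a rectangle drawn with `<path>`. Its stroke #0000ff means engrave at S245, F3458. After flipping Y the toolpath is (16.67,91.17) → (22.90,91.17) → (22.90,43.62) → (16.67,43.62) → (16.67,91.17), returning to the start.

Shape 5 is a cubic bezier drawn with `<path>`. Its stroke #ff00ff means score at S528, F1490. After flipping Y the toolpath is (174.33,80.36) → (184.15,82.51) → (189.92,81.83) → (191.90,77.68) → (190.34,69.45) → (185.49,56.48).

G21
G90
G00 X94.58 Y7.56
M3 S528
G01 X132.66 Y63.67 F1490
G01 X170.49 Y110.72 F1490
G00 X49.97 Y109.03
M3 S528
G01 X72.16 Y109.03 F1490
G01 X72.16 Y70.33 F1490
G01 X49.97 Y70.33 F1490
G01 X49.97 Y109.03 F1490
G00 X18.38 Y49.31
M3 S753
G01 X16.47 Y48.61 F1092
G01 X21.24 Y62.32 F1092
G01 X28.85 Y81.23 F1092
G01 X35.40 Y96.12 F1092
G01 X37.04 Y97.78 F1092
G00 X16.67 Y91.17
M3 S245
G01 X22.90 Y91.17 F3458
G01 X22.90 Y43.62 F3458
G01 X16.67 Y43.62 F3458
G01 X16.67 Y91.17 F3458
G00 X174.33 Y80.36
M3 S528
G01 X184.15 Y82.51 F1490
G01 X189.92 Y81.83 F1490
G01 X191.90 Y77.68 F1490
G01 X190.34 Y69.45 F1490
G01 X185.49 Y56.48 F1490
M5
G00 X0.00 Y0.00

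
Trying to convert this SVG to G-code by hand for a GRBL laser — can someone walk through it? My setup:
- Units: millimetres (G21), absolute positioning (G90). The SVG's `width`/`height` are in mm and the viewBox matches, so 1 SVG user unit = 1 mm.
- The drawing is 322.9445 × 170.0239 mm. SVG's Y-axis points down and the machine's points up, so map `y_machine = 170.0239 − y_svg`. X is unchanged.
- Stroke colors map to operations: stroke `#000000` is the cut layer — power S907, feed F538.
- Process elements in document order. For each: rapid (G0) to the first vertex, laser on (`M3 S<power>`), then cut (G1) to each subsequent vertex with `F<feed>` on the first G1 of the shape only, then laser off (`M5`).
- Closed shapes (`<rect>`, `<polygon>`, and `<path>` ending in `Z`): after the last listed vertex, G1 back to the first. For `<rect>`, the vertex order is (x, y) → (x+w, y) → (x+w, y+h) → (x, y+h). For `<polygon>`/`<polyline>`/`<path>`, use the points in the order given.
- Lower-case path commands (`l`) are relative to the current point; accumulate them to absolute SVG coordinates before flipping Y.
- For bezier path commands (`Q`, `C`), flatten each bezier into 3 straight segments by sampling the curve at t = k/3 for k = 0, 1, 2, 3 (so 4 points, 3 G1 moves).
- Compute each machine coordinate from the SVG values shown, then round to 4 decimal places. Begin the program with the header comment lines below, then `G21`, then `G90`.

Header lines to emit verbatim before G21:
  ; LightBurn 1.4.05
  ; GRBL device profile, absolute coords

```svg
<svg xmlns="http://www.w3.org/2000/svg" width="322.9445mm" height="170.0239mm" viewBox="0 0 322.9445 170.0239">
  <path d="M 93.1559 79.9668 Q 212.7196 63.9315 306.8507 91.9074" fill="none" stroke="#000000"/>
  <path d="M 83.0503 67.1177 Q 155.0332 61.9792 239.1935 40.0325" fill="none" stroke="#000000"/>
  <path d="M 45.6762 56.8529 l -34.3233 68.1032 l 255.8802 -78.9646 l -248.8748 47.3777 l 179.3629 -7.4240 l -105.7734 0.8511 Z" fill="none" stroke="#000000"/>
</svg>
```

; LightBurn 1.4.05
; GRBL device profile, absolute coords
G21
G90
G0 X93.1559 Y90.0571
M3 S907
G1 X170.0392 Y95.8572 F538
G1 X241.2708 Y91.8770
G1 X306.8507 Y78.1165
M5
G0 X83.0503 Y102.9062
M3 S907
G1 X132.3919 Y108.1994 F538
G1 X184.4397 Y117.2278
G1 X239.1935 Y129.9914
M5
G0 X45.6762 Y113.1710
M3 S907
G1 X11.3529 Y45.0678 F538
G1 X267.2331 Y124.0324
G1 X18.3583 Y76.6547
G1 X197.7212 Y84.0787
G1 X91.9478 Y83.2276
G1 X45.6762 Y113.1710
M5

viewBox `0 0 322.9445 170.0239` with mm width/height → 1 unit = 1 mm. Flip: y_m = 170.0239 − y_svg.

**Shape 1** — `<path>` quadratic bezier, stroke `#000000` → cut (S907, F538). Control points (SVG): P0=(93.1559,79.9668), P1=(212.7196,63.9315), P2=(306.8507,91.9074); sampled at t=k/3. Machine vertices: (93.1559,90.0571) → (170.0392,95.8572) → (241.2708,91.8770) → (306.8507,78.1165). Open path.

**Shape 2** — `<path>` quadratic bezier, stroke `#000000` → cut (S907, F538). Control points (SVG): P0=(83.0503,67.1177), P1=(155.0332,61.9792), P2=(239.1935,40.0325); sampled at t=k/3. Machine vertices: (83.0503,102.9062) → (132.3919,108.1994) → (184.4397,117.2278) → (239.1935,129.9914). Open path.

**Shape 3** — `<path>` closed polygon, stroke `#000000` → cut (S907, F538). Machine vertices: (45.6762,113.1710) → (11.3529,45.0678) → (267.2331,124.0324) → (18.3583,76.6547) → (197.7212,84.0787) → (91.9478,83.2276) → (45.6762,113.1710). Closed: final G1 returns to the first vertex.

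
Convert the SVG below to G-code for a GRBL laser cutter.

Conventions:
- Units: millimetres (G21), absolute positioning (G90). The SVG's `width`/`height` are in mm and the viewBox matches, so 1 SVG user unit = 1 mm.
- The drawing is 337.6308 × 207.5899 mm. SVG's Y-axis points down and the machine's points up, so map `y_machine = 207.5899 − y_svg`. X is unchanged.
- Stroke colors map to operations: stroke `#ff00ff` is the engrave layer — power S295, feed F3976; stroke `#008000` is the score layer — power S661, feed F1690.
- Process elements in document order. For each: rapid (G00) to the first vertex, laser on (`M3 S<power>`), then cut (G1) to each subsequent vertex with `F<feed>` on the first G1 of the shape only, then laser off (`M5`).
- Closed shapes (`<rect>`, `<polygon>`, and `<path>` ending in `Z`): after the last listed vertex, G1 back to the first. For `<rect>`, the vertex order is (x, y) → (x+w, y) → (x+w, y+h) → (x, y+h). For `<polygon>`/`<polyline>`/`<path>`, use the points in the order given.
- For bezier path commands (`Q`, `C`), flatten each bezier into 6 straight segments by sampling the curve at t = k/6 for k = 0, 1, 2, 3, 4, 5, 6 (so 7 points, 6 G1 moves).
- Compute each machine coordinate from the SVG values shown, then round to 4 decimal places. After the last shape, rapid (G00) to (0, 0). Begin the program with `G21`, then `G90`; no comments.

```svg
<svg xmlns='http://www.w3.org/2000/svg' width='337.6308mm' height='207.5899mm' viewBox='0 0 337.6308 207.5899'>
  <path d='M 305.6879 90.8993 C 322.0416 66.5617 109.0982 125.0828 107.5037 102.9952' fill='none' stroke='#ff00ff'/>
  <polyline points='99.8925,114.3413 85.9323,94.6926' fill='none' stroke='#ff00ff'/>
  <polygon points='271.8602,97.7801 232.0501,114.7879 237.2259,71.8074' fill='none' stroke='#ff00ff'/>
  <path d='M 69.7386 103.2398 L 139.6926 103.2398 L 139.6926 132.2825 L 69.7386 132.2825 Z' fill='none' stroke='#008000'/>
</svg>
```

G21
G90
G00 X305.6879 Y116.6906
M3 S295
G1 X296.7967 Y122.7113 F3976
G1 X261.9295 Y119.4630
G1 X213.3264 Y111.4864
G1 X163.2276 Y103.3223
G1 X123.8733 Y99.5115
G1 X107.5037 Y104.5947
M5
G00 X99.8925 Y93.2486
M3 S295
G1 X85.9323 Y112.8973 F3976
M5
G00 X271.8602 Y109.8098
M3 S295
G1 X232.0501 Y92.8020 F3976
G1 X237.2259 Y135.7825
G1 X271.8602 Y109.8098
M5
G00 X69.7386 Y104.3501
M3 S661
G1 X139.6926 Y104.3501 F1690
G1 X139.6926 Y75.3074
G1 X69.7386 Y75.3074
G1 X69.7386 Y104.3501
M5
G00 X0.0000 Y0.0000

Since the viewBox matches the mm dimensions, user units are millimetres directly. The only transform is the Y-flip y_m = 207.5899 − y_svg.

Shape 1 is a cubic bezier drawn with `<path>`. Its stroke #ff00ff means engrave at S295, F3976. After flipping Y the toolpath is (305.6879,116.6906) → (296.7967,122.7113) → (261.9295,119.4630) → (213.3264,111.4864) → (163.2276,103.3223) → (123.8733,99.5115) → (107.5037,104.5947).

Shape 2 is a line segment drawn with `<polyline>`. Its stroke #ff00ff means engrave at S295, F3976. After flipping Y the toolpath is (99.8925,93.2486) → (85.9323,112.8973).

Shape 3 is a regular polygon drawn with `<polygon>`. Its stroke #ff00ff means engrave at S295, F3976. After flipping Y the toolpath is (271.8602,109.8098) → (232.0501,92.8020) → (237.2259,135.7825) → (271.8602,109.8098), returning to the start.

Shape 4 is a rectangle drawn with `<path>`. Its stroke #008000 means score at S661, F1690. After flipping Y the toolpath is (69.7386,104.3501) → (139.6926,104.3501) → (139.6926,75.3074) → (69.7386,75.3074) → (69.7386,104.3501), returning to the start.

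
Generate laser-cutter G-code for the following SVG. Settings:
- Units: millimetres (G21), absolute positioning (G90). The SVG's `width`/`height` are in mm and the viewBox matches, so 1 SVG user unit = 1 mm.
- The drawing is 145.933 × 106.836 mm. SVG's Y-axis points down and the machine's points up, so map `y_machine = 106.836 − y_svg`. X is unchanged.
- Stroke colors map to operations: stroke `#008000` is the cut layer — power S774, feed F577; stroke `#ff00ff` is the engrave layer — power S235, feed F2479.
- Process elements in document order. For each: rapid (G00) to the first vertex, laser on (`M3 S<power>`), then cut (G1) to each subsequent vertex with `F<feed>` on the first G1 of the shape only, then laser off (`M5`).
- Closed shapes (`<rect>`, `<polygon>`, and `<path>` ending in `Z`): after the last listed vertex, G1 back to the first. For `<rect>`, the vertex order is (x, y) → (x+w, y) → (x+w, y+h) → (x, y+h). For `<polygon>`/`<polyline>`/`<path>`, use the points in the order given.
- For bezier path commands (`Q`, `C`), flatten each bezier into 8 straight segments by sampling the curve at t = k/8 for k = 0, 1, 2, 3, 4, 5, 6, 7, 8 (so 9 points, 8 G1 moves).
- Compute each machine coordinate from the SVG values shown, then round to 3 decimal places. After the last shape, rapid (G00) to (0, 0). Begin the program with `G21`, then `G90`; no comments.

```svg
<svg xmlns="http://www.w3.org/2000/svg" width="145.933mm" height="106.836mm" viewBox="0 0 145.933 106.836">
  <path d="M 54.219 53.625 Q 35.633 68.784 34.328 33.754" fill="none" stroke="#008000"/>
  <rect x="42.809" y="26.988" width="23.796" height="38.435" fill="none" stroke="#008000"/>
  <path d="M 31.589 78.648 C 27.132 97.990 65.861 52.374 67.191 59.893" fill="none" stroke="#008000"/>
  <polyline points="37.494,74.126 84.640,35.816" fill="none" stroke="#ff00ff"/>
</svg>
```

G21
G90
G00 X54.219 Y53.211
M3 S774
G1 X49.843 Y50.205 F577
G1 X46.006 Y48.768
G1 X42.710 Y48.900
G1 X39.953 Y50.599
G1 X37.737 Y53.867
G1 X36.061 Y58.704
G1 X34.924 Y65.109
G1 X34.328 Y73.082
M5
G00 X42.809 Y79.848
M3 S774
G1 X66.605 Y79.848 F577
G1 X66.605 Y41.413
G1 X42.809 Y41.413
G1 X42.809 Y79.848
M5
G00 X31.589 Y28.188
M3 S774
G1 X31.785 Y23.749 F577
G1 X35.084 Y24.016
G1 X40.544 Y27.605
G1 X47.220 Y33.132
G1 X54.167 Y39.213
G1 X60.440 Y44.465
G1 X65.097 Y47.503
G1 X67.191 Y46.943
M5
G00 X37.494 Y32.710
M3 S235
G1 X84.640 Y71.020 F2479
M5
G00 X0.000 Y0.000

Since the viewBox matches the mm dimensions, user units are millimetres directly. The only transform is the Y-flip y_m = 106.836 − y_svg.

Shape 1 is a quadratic bezier drawn with `<path>`. Its stroke #008000 means cut at S774, F577. After flipping Y the toolpath is (54.219,53.211) → (49.843,50.205) → (46.006,48.768) → (42.710,48.900) → (39.953,50.599) → (37.737,53.867) → (36.061,58.704) → (34.924,65.109) → (34.328,73.082).

Shape 2 is a rectangle drawn with `<rect>`. Its stroke #008000 means cut at S774, F577. After flipping Y the toolpath is (42.809,79.848) → (66.605,79.848) → (66.605,41.413) → (42.809,41.413) → (42.809,79.848), returning to the start.

Shape 3 is a cubic bezier drawn with `<path>`. Its stroke #008000 means cut at S774, F577. After flipping Y the toolpath is (31.589,28.188) → (31.785,23.749) → (35.084,24.016) → (40.544,27.605) → (47.220,33.132) → (54.167,39.213) → (60.440,44.465) → (65.097,47.503) → (67.191,46.943).

Shape 4 is a line segment drawn with `<polyline>`. Its stroke #ff00ff means engrave at S235, F2479. After flipping Y the toolpath is (37.494,32.710) → (84.640,71.020).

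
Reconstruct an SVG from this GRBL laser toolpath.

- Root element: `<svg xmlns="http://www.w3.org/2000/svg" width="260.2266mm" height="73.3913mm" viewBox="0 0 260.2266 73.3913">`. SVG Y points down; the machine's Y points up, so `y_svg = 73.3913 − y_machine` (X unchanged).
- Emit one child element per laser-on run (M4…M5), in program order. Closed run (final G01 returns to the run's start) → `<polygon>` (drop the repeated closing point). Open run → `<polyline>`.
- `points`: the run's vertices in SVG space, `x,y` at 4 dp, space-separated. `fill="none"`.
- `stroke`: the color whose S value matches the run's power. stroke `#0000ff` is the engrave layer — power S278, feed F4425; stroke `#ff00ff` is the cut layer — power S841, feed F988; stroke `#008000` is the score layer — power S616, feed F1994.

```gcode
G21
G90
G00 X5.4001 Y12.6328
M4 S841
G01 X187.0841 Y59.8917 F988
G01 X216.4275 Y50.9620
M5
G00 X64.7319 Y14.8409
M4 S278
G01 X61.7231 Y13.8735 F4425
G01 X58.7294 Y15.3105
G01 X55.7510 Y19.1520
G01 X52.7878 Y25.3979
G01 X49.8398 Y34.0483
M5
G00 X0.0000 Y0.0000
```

Machine Y-up, SVG Y-down with viewBox height 73.3913, so y_svg = 73.3913 − y_machine; X carries over.

Run 1: power S841 maps to stroke `#ff00ff` (cut). The run is open, so emit a `<polyline>` with points (Y-flipped): 5.4001,60.7585 187.0841,13.4996 216.4275,22.4293.

Run 2: S278 ⇒ engrave layer `#0000ff`. The run is open, so emit a `<polyline>` with points (Y-flipped): 64.7319,58.5504 61.7231,59.5178 58.7294,58.0808 55.7510,54.2393 52.7878,47.9934 49.8398,39.3430.

<svg xmlns="http://www.w3.org/2000/svg" width="260.2266mm" height="73.3913mm" viewBox="0 0 260.2266 73.3913">
  <polyline points="5.4001,60.7585 187.0841,13.4996 216.4275,22.4293" fill="none" stroke="#ff00ff"/>
  <polyline points="64.7319,58.5504 61.7231,59.5178 58.7294,58.0808 55.7510,54.2393 52.7878,47.9934 49.8398,39.3430" fill="none" stroke="#0000ff"/>
</svg>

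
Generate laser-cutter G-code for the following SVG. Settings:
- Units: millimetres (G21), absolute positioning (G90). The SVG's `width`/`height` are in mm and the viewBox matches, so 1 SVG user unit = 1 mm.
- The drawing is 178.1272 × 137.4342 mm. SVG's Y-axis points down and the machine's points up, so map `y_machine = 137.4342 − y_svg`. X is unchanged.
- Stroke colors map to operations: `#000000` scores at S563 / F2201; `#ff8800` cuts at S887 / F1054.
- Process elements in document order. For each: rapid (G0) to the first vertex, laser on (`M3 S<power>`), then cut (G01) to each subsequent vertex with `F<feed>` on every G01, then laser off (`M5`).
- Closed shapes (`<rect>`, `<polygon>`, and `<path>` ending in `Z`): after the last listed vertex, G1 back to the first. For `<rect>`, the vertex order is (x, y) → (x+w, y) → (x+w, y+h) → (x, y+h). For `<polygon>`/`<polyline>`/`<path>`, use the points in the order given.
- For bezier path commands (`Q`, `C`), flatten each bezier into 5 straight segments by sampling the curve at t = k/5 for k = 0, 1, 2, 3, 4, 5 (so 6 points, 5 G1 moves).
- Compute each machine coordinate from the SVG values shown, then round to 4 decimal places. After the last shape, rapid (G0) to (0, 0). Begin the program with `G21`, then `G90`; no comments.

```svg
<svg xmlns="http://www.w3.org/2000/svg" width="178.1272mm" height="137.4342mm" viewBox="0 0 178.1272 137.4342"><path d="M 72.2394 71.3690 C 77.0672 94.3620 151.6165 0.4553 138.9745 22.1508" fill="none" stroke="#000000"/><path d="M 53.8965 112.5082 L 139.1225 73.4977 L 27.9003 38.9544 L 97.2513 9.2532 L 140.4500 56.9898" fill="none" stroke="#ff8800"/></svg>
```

viewBox `0 0 178.1272 137.4342` with mm width/height → 1 unit = 1 mm. Flip: y_m = 137.4342 − y_svg.

**Shape 1** — `<path>` cubic bezier, stroke `#000000` → score (S563, F2201). Control points (SVG): P0=(72.2394,71.3690), P1=(77.0672,94.3620), P2=(151.6165,0.4553), P3=(138.9745,22.1508); sampled at t=k/5. Machine vertices: (72.2394,66.0652) → (82.2474,64.4373) → (101.4567,79.7053) → (122.3355,100.7091) → (137.3520,116.2885) → (138.9745,115.2834). Open path.

**Shape 2** — `<path>` open polyline, stroke `#ff8800` → cut (S887, F1054). Machine vertices: (53.8965,24.9260) → (139.1225,63.9365) → (27.9003,98.4798) → (97.2513,128.1810) → (140.4500,80.4444). Open path.

G21
G90
G0 X72.2394 Y66.0652
M3 S563
G01 X82.2474 Y64.4373 F2201
G01 X101.4567 Y79.7053 F2201
G01 X122.3355 Y100.7091 F2201
G01 X137.3520 Y116.2885 F2201
G01 X138.9745 Y115.2834 F2201
M5
G0 X53.8965 Y24.9260
M3 S887
G01 X139.1225 Y63.9365 F1054
G01 X27.9003 Y98.4798 F1054
G01 X97.2513 Y128.1810 F1054
G01 X140.4500 Y80.4444 F1054
M5
G0 X0.0000 Y0.0000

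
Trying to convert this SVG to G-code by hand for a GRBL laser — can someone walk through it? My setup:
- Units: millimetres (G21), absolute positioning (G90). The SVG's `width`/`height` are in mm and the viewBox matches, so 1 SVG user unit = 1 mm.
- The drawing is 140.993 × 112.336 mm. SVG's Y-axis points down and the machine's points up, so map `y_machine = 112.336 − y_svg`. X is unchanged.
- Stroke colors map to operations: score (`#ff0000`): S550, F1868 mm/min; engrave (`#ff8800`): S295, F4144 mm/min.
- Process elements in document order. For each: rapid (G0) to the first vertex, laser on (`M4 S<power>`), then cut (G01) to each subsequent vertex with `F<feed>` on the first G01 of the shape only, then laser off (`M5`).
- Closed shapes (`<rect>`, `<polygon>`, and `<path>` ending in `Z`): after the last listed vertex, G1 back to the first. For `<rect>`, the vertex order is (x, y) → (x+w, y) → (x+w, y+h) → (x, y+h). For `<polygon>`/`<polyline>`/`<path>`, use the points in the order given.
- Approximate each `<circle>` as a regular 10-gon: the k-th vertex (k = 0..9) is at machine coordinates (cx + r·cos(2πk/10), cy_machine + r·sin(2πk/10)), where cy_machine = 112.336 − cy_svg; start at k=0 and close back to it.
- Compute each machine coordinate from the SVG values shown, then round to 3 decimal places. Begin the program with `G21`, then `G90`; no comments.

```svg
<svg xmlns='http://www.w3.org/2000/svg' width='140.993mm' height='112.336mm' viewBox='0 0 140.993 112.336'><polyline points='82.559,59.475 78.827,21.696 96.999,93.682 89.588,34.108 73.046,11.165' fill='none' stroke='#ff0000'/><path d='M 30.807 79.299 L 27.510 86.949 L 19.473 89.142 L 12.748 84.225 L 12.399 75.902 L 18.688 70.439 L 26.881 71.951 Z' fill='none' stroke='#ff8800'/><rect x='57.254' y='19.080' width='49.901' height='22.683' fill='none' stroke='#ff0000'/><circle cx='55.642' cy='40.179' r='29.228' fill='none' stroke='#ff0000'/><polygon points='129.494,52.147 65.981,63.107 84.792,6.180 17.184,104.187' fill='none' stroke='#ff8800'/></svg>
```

G21
G90
G0 X82.559 Y52.861
M4 S550
G01 X78.827 Y90.640 F1868
G01 X96.999 Y18.654
G01 X89.588 Y78.228
G01 X73.046 Y101.171
M5
G0 X30.807 Y33.037
M4 S295
G01 X27.510 Y25.387 F4144
G01 X19.473 Y23.194
G01 X12.748 Y28.111
G01 X12.399 Y36.434
G01 X18.688 Y41.897
G01 X26.881 Y40.385
G01 X30.807 Y33.037
M5
G0 X57.254 Y93.256
M4 S550
G01 X107.155 Y93.256 F1868
G01 X107.155 Y70.573
G01 X57.254 Y70.573
G01 X57.254 Y93.256
M5
G0 X84.870 Y72.157
M4 S550
G01 X79.288 Y89.337 F1868
G01 X64.674 Y99.954
G01 X46.610 Y99.954
G01 X31.996 Y89.337
G01 X26.414 Y72.157
G01 X31.996 Y54.977
G01 X46.610 Y44.360
G01 X64.674 Y44.360
G01 X79.288 Y54.977
G01 X84.870 Y72.157
M5
G0 X129.494 Y60.189
M4 S295
G01 X65.981 Y49.229 F4144
G01 X84.792 Y106.156
G01 X17.184 Y8.149
G01 X129.494 Y60.189
M5

1 u = 1 mm; y_m = 112.336 − y.

[1] `<polyline>` open polyline, #ff0000→score S550 F1868: (82.559,52.861) → (78.827,90.640) → (96.999,18.654) → (89.588,78.228) → (73.046,101.171)

[2] `<path>` regular polygon, #ff8800→engrave S295 F4144: (30.807,33.037) → (27.510,25.387) → (19.473,23.194) → (12.748,28.111) → (12.399,36.434) → (18.688,41.897) → (26.881,40.385) → (30.807,33.037) (closed)

[3] `<rect>` rectangle, #ff0000→score S550 F1868: (57.254,93.256) → (107.155,93.256) → (107.155,70.573) → (57.254,70.573) → (57.254,93.256) (closed)

[4] `<circle>` circle, #ff0000→score S550 F1868: (84.870,72.157) → (79.288,89.337) → (64.674,99.954) → (46.610,99.954) → (31.996,89.337) → (26.414,72.157) → (31.996,54.977) → (46.610,44.360) → (64.674,44.360) → (79.288,54.977) → (84.870,72.157) (closed)

[5] `<polygon>` closed polygon, #ff8800→engrave S295 F4144: (129.494,60.189) → (65.981,49.229) → (84.792,106.156) → (17.184,8.149) → (129.494,60.189) (closed)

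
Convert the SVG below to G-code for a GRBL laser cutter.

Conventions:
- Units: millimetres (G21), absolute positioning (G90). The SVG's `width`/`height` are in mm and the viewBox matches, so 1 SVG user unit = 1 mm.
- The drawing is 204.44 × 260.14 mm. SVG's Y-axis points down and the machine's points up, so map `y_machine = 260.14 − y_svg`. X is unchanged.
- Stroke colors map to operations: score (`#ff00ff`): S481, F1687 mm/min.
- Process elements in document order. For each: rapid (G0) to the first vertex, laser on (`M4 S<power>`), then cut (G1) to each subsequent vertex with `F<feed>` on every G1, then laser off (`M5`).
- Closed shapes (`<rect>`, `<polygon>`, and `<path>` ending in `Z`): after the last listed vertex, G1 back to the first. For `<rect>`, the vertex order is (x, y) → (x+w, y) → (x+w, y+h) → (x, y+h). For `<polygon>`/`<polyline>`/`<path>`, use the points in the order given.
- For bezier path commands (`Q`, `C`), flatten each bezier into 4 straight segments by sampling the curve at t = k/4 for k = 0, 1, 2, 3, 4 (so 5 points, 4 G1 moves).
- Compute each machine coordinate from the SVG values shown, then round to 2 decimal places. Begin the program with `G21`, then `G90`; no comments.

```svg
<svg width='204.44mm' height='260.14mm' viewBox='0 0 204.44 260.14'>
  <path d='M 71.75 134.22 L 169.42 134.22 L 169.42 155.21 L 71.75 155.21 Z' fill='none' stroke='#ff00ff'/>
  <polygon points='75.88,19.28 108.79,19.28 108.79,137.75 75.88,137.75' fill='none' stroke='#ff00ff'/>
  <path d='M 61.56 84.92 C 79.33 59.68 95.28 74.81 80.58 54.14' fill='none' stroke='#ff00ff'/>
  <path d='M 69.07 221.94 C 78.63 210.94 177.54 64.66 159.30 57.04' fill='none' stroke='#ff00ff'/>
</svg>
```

viewBox `0 0 204.44 260.14` with mm width/height → 1 unit = 1 mm. Flip: y_m = 260.14 − y_svg.

**Shape 1** — `<path>` rectangle, stroke `#ff00ff` → score (S481, F1687). Machine vertices: (71.75,125.92) → (169.42,125.92) → (169.42,104.93) → (71.75,104.93) → (71.75,125.92). Closed: final G1 returns to the first vertex.

**Shape 2** — `<polygon>` rectangle, stroke `#ff00ff` → score (S481, F1687). Machine vertices: (75.88,240.86) → (108.79,240.86) → (108.79,122.39) → (75.88,122.39) → (75.88,240.86). Closed: final G1 returns to the first vertex.

**Shape 3** — `<path>` cubic bezier, stroke `#ff00ff` → score (S481, F1687). Control points (SVG): P0=(61.56,84.92), P1=(79.33,59.68), P2=(95.28,74.81), P3=(80.58,54.14); sampled at t=k/4. Machine vertices: (61.56,175.22) → (74.10,187.77) → (83.25,192.32) → (86.31,196.02) → (80.58,206.00). Open path.

**Shape 4** — `<path>` cubic bezier, stroke `#ff00ff` → score (S481, F1687). Control points (SVG): P0=(69.07,221.94), P1=(78.63,210.94), P2=(177.54,64.66), P3=(159.30,57.04); sampled at t=k/4. Machine vertices: (69.07,38.20) → (89.77,67.53) → (124.61,121.92) → (154.24,175.67) → (159.30,203.10). Open path.

G21
G90
G0 X71.75 Y125.92
M4 S481
G1 X169.42 Y125.92 F1687
G1 X169.42 Y104.93 F1687
G1 X71.75 Y104.93 F1687
G1 X71.75 Y125.92 F1687
M5
G0 X75.88 Y240.86
M4 S481
G1 X108.79 Y240.86 F1687
G1 X108.79 Y122.39 F1687
G1 X75.88 Y122.39 F1687
G1 X75.88 Y240.86 F1687
M5
G0 X61.56 Y175.22
M4 S481
G1 X74.10 Y187.77 F1687
G1 X83.25 Y192.32 F1687
G1 X86.31 Y196.02 F1687
G1 X80.58 Y206.00 F1687
M5
G0 X69.07 Y38.20
M4 S481
G1 X89.77 Y67.53 F1687
G1 X124.61 Y121.92 F1687
G1 X154.24 Y175.67 F1687
G1 X159.30 Y203.10 F1687
M5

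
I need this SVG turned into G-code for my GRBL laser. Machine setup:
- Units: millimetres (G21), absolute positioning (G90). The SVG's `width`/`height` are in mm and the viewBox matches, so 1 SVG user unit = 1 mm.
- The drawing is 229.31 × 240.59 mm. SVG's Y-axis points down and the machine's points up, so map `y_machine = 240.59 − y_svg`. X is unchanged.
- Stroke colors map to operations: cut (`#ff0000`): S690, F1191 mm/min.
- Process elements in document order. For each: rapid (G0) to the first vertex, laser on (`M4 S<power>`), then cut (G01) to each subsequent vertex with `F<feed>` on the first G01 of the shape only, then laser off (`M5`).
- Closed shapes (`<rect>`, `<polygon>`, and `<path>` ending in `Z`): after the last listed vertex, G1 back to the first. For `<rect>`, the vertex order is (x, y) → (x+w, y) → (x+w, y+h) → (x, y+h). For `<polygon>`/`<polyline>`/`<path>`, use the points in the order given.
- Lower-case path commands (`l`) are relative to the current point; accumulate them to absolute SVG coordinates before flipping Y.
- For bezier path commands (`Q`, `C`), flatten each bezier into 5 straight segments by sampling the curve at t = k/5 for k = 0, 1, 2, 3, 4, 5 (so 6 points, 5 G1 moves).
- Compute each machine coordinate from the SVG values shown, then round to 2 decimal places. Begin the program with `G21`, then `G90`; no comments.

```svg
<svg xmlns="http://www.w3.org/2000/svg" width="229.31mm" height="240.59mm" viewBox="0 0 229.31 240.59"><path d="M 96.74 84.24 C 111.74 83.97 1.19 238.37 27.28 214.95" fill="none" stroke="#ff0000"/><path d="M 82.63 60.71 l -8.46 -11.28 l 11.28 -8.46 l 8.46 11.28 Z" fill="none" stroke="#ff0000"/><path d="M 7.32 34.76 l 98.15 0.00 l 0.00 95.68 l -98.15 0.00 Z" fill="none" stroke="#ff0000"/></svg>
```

G21
G90
G0 X96.74 Y156.35
M4 S690
G01 X92.77 Y140.61 F1191
G01 X71.26 Y103.71
G01 X44.78 Y61.61
G01 X25.93 Y30.27
G01 X27.28 Y25.64
M5
G0 X82.63 Y179.88
M4 S690
G01 X74.17 Y191.16 F1191
G01 X85.45 Y199.62
G01 X93.91 Y188.34
G01 X82.63 Y179.88
M5
G0 X7.32 Y205.83
M4 S690
G01 X105.47 Y205.83 F1191
G01 X105.47 Y110.15
G01 X7.32 Y110.15
G01 X7.32 Y205.83
M5

Since the viewBox matches the mm dimensions, user units are millimetres directly. The only transform is the Y-flip y_m = 240.59 − y_svg.

Shape 1 is a cubic bezier drawn with `<path>`. Its stroke #ff0000 means cut at S690, F1191. After flipping Y the toolpath is (96.74,156.35) → (92.77,140.61) → (71.26,103.71) → (44.78,61.61) → (25.93,30.27) → (27.28,25.64).

Shape 2 is a regular polygon drawn with `<path>`. Its stroke #ff0000 means cut at S690, F1191. After flipping Y the toolpath is (82.63,179.88) → (74.17,191.16) → (85.45,199.62) → (93.91,188.34) → (82.63,179.88), returning to the start.

Shape 3 is a rectangle drawn with `<path>`. Its stroke #ff0000 means cut at S690, F1191. After flipping Y the toolpath is (7.32,205.83) → (105.47,205.83) → (105.47,110.15) → (7.32,110.15) → (7.32,205.83), returning to the start.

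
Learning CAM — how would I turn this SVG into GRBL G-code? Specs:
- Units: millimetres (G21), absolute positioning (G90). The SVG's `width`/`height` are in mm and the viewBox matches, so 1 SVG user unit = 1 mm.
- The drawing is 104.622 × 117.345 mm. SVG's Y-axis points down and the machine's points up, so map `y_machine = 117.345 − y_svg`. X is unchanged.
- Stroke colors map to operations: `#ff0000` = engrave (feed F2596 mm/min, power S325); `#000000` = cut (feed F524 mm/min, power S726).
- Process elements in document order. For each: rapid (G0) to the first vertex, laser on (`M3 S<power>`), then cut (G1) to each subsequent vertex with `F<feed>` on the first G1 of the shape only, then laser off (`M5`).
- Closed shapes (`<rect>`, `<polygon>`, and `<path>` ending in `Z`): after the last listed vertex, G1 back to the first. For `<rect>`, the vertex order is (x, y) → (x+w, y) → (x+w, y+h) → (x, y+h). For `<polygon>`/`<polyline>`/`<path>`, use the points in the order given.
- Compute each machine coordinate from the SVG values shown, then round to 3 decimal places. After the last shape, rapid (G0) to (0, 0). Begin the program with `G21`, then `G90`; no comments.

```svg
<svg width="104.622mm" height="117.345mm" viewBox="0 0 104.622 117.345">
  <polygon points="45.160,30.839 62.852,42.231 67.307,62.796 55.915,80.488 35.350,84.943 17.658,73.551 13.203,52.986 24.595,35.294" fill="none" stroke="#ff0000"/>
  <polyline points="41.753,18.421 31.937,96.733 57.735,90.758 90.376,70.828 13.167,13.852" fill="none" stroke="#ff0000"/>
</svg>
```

G21
G90
G0 X45.160 Y86.506
M3 S325
G1 X62.852 Y75.114 F2596
G1 X67.307 Y54.549
G1 X55.915 Y36.857
G1 X35.350 Y32.402
G1 X17.658 Y43.794
G1 X13.203 Y64.359
G1 X24.595 Y82.051
G1 X45.160 Y86.506
M5
G0 X41.753 Y98.924
M3 S325
G1 X31.937 Y20.612 F2596
G1 X57.735 Y26.587
G1 X90.376 Y46.517
G1 X13.167 Y103.493
M5
G0 X0.000 Y0.000

Since the viewBox matches the mm dimensions, user units are millimetres directly. The only transform is the Y-flip y_m = 117.345 − y_svg.

Shape 1 is a regular polygon drawn with `<polygon>`. Its stroke #ff0000 means engrave at S325, F2596. After flipping Y the toolpath is (45.160,86.506) → (62.852,75.114) → (67.307,54.549) → (55.915,36.857) → (35.350,32.402) → (17.658,43.794) → (13.203,64.359) → (24.595,82.051) → (45.160,86.506), returning to the start.

Shape 2 is a open polyline drawn with `<polyline>`. Its stroke #ff0000 means engrave at S325, F2596. After flipping Y the toolpath is (41.753,98.924) → (31.937,20.612) → (57.735,26.587) → (90.376,46.517) → (13.167,103.493).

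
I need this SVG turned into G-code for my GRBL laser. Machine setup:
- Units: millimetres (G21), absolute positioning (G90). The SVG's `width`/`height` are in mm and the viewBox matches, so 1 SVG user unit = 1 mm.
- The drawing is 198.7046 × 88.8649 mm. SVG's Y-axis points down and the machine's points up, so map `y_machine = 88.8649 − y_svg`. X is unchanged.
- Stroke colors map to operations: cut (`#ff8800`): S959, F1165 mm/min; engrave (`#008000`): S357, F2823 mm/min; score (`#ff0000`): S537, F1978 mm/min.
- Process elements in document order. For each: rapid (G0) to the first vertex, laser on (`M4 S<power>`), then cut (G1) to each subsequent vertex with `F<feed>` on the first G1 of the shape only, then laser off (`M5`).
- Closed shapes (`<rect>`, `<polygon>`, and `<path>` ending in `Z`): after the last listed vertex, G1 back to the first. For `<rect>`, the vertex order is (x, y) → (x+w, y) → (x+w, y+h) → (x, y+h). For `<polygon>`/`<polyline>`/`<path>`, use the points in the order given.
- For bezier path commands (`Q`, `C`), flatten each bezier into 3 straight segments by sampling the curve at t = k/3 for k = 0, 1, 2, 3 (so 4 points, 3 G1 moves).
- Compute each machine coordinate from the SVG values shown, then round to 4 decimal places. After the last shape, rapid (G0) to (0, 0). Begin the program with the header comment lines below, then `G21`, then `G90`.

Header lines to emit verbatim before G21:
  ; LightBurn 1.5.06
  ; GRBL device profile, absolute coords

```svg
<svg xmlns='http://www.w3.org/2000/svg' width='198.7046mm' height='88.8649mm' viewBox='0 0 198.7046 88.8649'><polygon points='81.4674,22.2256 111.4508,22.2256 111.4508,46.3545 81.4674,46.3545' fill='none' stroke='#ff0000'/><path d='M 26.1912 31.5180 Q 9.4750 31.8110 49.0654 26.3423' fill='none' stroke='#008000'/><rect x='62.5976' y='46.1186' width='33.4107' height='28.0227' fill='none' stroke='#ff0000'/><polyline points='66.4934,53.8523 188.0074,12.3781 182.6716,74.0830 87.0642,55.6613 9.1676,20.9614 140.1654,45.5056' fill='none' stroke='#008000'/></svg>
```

; LightBurn 1.5.06
; GRBL device profile, absolute coords
G21
G90
G0 X81.4674 Y66.6393
M4 S537
G1 X111.4508 Y66.6393 F1978
G1 X111.4508 Y42.5104
G1 X81.4674 Y42.5104
G1 X81.4674 Y66.6393
M5
G0 X26.1912 Y57.3469
M4 S357
G1 X21.3034 Y57.7918 F2823
G1 X28.9281 Y59.5170
G1 X49.0654 Y62.5226
M5
G0 X62.5976 Y42.7463
M4 S537
G1 X96.0083 Y42.7463 F1978
G1 X96.0083 Y14.7236
G1 X62.5976 Y14.7236
G1 X62.5976 Y42.7463
M5
G0 X66.4934 Y35.0126
M4 S357
G1 X188.0074 Y76.4868 F2823
G1 X182.6716 Y14.7819
G1 X87.0642 Y33.2036
G1 X9.1676 Y67.9035
G1 X140.1654 Y43.3593
M5
G0 X0.0000 Y0.0000

1 u = 1 mm; y_m = 88.8649 − y.

[1] `<polygon>` rectangle, #ff0000→score S537 F1978: (81.4674,66.6393) → (111.4508,66.6393) → (111.4508,42.5104) → (81.4674,42.5104) → (81.4674,66.6393) (closed)

[2] `<path>` quadratic bezier, #008000→engrave S357 F2823: (26.1912,57.3469) → (21.3034,57.7918) → (28.9281,59.5170) → (49.0654,62.5226)

[3] `<rect>` rectangle, #ff0000→score S537 F1978: (62.5976,42.7463) → (96.0083,42.7463) → (96.0083,14.7236) → (62.5976,14.7236) → (62.5976,42.7463) (closed)

[4] `<polyline>` open polyline, #008000→engrave S357 F2823: (66.4934,35.0126) → (188.0074,76.4868) → (182.6716,14.7819) → (87.0642,33.2036) → (9.1676,67.9035) → (140.1654,43.3593)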